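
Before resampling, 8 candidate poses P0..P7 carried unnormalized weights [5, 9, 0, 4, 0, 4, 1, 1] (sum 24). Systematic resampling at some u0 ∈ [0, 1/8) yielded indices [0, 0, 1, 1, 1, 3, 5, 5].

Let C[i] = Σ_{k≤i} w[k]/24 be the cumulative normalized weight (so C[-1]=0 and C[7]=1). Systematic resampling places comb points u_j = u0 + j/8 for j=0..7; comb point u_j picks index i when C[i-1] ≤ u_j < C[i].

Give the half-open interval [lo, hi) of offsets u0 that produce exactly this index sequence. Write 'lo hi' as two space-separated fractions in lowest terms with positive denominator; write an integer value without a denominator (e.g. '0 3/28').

0 1/24

C = [5/24, 7/12, 7/12, 3/4, 3/4, 11/12, 23/24, 1]
j=0 picked index 0: u0 ∈ [0, 5/24)
j=1 picked index 0: u0 ∈ [-1/8, 1/12)
j=2 picked index 1: u0 ∈ [-1/24, 1/3)
j=3 picked index 1: u0 ∈ [-1/6, 5/24)
j=4 picked index 1: u0 ∈ [-7/24, 1/12)
j=5 picked index 3: u0 ∈ [-1/24, 1/8)
j=6 picked index 5: u0 ∈ [0, 1/6)
j=7 picked index 5: u0 ∈ [-1/8, 1/24)
intersection: [0, 1/24)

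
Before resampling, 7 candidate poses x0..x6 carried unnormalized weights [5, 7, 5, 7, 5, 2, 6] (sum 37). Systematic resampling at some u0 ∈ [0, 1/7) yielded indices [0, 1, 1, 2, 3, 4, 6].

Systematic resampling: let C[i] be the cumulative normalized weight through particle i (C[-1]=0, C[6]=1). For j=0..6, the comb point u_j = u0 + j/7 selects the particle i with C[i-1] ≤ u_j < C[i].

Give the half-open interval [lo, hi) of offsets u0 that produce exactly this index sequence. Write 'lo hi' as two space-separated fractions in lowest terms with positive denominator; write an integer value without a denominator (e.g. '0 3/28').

C = [5/37, 12/37, 17/37, 24/37, 29/37, 31/37, 1]
j=0 picked index 0: u0 ∈ [0, 5/37)
j=1 picked index 1: u0 ∈ [-2/259, 47/259)
j=2 picked index 1: u0 ∈ [-39/259, 10/259)
j=3 picked index 2: u0 ∈ [-27/259, 8/259)
j=4 picked index 3: u0 ∈ [-29/259, 20/259)
j=5 picked index 4: u0 ∈ [-17/259, 18/259)
j=6 picked index 6: u0 ∈ [-5/259, 1/7)
intersection: [0, 8/259)

0 8/259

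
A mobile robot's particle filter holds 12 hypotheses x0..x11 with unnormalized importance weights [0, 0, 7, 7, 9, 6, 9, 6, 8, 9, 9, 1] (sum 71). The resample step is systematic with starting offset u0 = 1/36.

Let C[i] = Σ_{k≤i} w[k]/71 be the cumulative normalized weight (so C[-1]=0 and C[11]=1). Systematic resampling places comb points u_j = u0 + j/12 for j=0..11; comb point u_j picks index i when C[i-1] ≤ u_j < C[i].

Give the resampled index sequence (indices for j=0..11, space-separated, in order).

C = [0, 0, 7/71, 14/71, 23/71, 29/71, 38/71, 44/71, 52/71, 61/71, 70/71, 1]
j=0: u_0=1/36 ∈ [0, 7/71) → index 2
j=1: u_1=1/9 ∈ [7/71, 14/71) → index 3
j=2: u_2=7/36 ∈ [7/71, 14/71) → index 3
j=3: u_3=5/18 ∈ [14/71, 23/71) → index 4
j=4: u_4=13/36 ∈ [23/71, 29/71) → index 5
j=5: u_5=4/9 ∈ [29/71, 38/71) → index 6
j=6: u_6=19/36 ∈ [29/71, 38/71) → index 6
j=7: u_7=11/18 ∈ [38/71, 44/71) → index 7
j=8: u_8=25/36 ∈ [44/71, 52/71) → index 8
j=9: u_9=7/9 ∈ [52/71, 61/71) → index 9
j=10: u_10=31/36 ∈ [61/71, 70/71) → index 10
j=11: u_11=17/18 ∈ [61/71, 70/71) → index 10

2 3 3 4 5 6 6 7 8 9 10 10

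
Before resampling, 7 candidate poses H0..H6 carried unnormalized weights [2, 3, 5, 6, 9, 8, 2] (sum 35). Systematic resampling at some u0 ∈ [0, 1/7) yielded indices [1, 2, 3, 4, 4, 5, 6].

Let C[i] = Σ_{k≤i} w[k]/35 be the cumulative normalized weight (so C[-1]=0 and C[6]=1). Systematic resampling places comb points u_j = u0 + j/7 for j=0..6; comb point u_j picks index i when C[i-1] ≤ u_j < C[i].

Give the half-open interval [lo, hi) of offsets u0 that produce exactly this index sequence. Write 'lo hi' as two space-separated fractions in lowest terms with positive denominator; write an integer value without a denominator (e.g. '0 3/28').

3/35 1/7

C = [2/35, 1/7, 2/7, 16/35, 5/7, 33/35, 1]
j=0 picked index 1: u0 ∈ [2/35, 1/7)
j=1 picked index 2: u0 ∈ [0, 1/7)
j=2 picked index 3: u0 ∈ [0, 6/35)
j=3 picked index 4: u0 ∈ [1/35, 2/7)
j=4 picked index 4: u0 ∈ [-4/35, 1/7)
j=5 picked index 5: u0 ∈ [0, 8/35)
j=6 picked index 6: u0 ∈ [3/35, 1/7)
intersection: [3/35, 1/7)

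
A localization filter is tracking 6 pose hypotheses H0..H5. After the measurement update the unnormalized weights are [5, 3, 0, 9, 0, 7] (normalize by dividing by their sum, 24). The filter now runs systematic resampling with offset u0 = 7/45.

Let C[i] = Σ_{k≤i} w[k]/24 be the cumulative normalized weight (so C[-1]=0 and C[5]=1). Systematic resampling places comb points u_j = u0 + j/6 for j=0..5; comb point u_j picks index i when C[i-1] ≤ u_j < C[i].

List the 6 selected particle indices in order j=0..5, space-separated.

0 1 3 3 5 5

C = [5/24, 1/3, 1/3, 17/24, 17/24, 1]
j=0: u_0=7/45 ∈ [0, 5/24) → index 0
j=1: u_1=29/90 ∈ [5/24, 1/3) → index 1
j=2: u_2=22/45 ∈ [1/3, 17/24) → index 3
j=3: u_3=59/90 ∈ [1/3, 17/24) → index 3
j=4: u_4=37/45 ∈ [17/24, 1) → index 5
j=5: u_5=89/90 ∈ [17/24, 1) → index 5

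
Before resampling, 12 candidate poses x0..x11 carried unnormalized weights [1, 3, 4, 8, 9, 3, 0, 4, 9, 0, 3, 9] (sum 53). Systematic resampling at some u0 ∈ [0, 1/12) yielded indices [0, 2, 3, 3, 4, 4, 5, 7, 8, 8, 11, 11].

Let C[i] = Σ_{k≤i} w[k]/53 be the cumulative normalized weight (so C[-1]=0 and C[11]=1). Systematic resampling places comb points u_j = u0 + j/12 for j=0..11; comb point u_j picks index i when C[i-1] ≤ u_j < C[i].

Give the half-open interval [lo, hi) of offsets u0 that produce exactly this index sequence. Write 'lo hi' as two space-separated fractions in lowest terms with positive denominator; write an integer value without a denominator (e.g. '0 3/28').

C = [1/53, 4/53, 8/53, 16/53, 25/53, 28/53, 28/53, 32/53, 41/53, 41/53, 44/53, 1]
j=0 picked index 0: u0 ∈ [0, 1/53)
j=1 picked index 2: u0 ∈ [-5/636, 43/636)
j=2 picked index 3: u0 ∈ [-5/318, 43/318)
j=3 picked index 3: u0 ∈ [-21/212, 11/212)
j=4 picked index 4: u0 ∈ [-5/159, 22/159)
j=5 picked index 4: u0 ∈ [-73/636, 35/636)
j=6 picked index 5: u0 ∈ [-3/106, 3/106)
j=7 picked index 7: u0 ∈ [-35/636, 13/636)
j=8 picked index 8: u0 ∈ [-10/159, 17/159)
j=9 picked index 8: u0 ∈ [-31/212, 5/212)
j=10 picked index 11: u0 ∈ [-1/318, 1/6)
j=11 picked index 11: u0 ∈ [-55/636, 1/12)
intersection: [0, 1/53)

0 1/53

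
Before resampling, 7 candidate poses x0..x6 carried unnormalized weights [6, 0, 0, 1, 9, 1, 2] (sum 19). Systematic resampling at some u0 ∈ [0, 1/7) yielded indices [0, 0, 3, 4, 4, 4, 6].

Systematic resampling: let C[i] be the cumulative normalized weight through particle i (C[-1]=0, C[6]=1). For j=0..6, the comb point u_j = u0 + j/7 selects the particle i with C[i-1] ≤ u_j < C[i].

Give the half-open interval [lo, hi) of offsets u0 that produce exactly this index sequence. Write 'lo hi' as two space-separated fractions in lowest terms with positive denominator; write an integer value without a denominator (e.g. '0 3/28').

C = [6/19, 6/19, 6/19, 7/19, 16/19, 17/19, 1]
j=0 picked index 0: u0 ∈ [0, 6/19)
j=1 picked index 0: u0 ∈ [-1/7, 23/133)
j=2 picked index 3: u0 ∈ [4/133, 11/133)
j=3 picked index 4: u0 ∈ [-8/133, 55/133)
j=4 picked index 4: u0 ∈ [-27/133, 36/133)
j=5 picked index 4: u0 ∈ [-46/133, 17/133)
j=6 picked index 6: u0 ∈ [5/133, 1/7)
intersection: [5/133, 11/133)

5/133 11/133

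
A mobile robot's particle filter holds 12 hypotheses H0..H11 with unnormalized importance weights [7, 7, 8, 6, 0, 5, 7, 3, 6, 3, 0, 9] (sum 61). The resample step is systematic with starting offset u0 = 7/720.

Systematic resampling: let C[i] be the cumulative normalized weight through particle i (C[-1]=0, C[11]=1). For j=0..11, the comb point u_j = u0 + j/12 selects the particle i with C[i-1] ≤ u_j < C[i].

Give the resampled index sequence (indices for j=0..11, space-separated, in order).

0 0 1 2 2 3 5 6 7 8 9 11

C = [7/61, 14/61, 22/61, 28/61, 28/61, 33/61, 40/61, 43/61, 49/61, 52/61, 52/61, 1]
j=0: u_0=7/720 ∈ [0, 7/61) → index 0
j=1: u_1=67/720 ∈ [0, 7/61) → index 0
j=2: u_2=127/720 ∈ [7/61, 14/61) → index 1
j=3: u_3=187/720 ∈ [14/61, 22/61) → index 2
j=4: u_4=247/720 ∈ [14/61, 22/61) → index 2
j=5: u_5=307/720 ∈ [22/61, 28/61) → index 3
j=6: u_6=367/720 ∈ [28/61, 33/61) → index 5
j=7: u_7=427/720 ∈ [33/61, 40/61) → index 6
j=8: u_8=487/720 ∈ [40/61, 43/61) → index 7
j=9: u_9=547/720 ∈ [43/61, 49/61) → index 8
j=10: u_10=607/720 ∈ [49/61, 52/61) → index 9
j=11: u_11=667/720 ∈ [52/61, 1) → index 11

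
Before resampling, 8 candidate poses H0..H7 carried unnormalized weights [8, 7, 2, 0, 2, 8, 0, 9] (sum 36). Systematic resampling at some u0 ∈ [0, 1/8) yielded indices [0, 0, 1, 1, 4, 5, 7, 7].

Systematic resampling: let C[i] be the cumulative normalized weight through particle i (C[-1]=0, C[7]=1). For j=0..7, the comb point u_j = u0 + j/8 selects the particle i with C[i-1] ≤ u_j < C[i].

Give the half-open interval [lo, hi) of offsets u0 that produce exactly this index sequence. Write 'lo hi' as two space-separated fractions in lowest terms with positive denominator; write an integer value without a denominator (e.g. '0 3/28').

0 1/36

C = [2/9, 5/12, 17/36, 17/36, 19/36, 3/4, 3/4, 1]
j=0 picked index 0: u0 ∈ [0, 2/9)
j=1 picked index 0: u0 ∈ [-1/8, 7/72)
j=2 picked index 1: u0 ∈ [-1/36, 1/6)
j=3 picked index 1: u0 ∈ [-11/72, 1/24)
j=4 picked index 4: u0 ∈ [-1/36, 1/36)
j=5 picked index 5: u0 ∈ [-7/72, 1/8)
j=6 picked index 7: u0 ∈ [0, 1/4)
j=7 picked index 7: u0 ∈ [-1/8, 1/8)
intersection: [0, 1/36)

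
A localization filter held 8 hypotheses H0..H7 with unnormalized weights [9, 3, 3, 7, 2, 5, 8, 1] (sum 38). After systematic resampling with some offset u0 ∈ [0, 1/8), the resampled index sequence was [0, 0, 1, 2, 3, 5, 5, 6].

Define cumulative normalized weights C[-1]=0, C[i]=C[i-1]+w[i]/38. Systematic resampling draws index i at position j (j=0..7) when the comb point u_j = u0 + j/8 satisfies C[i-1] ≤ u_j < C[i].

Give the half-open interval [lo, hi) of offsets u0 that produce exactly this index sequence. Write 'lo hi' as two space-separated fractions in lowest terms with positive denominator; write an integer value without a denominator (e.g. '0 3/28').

C = [9/38, 6/19, 15/38, 11/19, 12/19, 29/38, 37/38, 1]
j=0 picked index 0: u0 ∈ [0, 9/38)
j=1 picked index 0: u0 ∈ [-1/8, 17/152)
j=2 picked index 1: u0 ∈ [-1/76, 5/76)
j=3 picked index 2: u0 ∈ [-9/152, 3/152)
j=4 picked index 3: u0 ∈ [-2/19, 3/38)
j=5 picked index 5: u0 ∈ [1/152, 21/152)
j=6 picked index 5: u0 ∈ [-9/76, 1/76)
j=7 picked index 6: u0 ∈ [-17/152, 15/152)
intersection: [1/152, 1/76)

1/152 1/76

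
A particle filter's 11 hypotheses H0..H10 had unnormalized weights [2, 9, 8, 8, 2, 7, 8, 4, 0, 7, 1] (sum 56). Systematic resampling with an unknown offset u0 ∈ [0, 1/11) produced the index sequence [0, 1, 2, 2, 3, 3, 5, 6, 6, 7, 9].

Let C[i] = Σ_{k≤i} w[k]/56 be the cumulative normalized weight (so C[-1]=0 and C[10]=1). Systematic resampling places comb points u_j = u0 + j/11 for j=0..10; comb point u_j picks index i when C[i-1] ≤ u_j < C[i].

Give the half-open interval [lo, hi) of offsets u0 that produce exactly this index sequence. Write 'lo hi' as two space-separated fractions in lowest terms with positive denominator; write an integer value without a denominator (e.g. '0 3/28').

9/616 17/616

C = [1/28, 11/56, 19/56, 27/56, 29/56, 9/14, 11/14, 6/7, 6/7, 55/56, 1]
j=0 picked index 0: u0 ∈ [0, 1/28)
j=1 picked index 1: u0 ∈ [-17/308, 65/616)
j=2 picked index 2: u0 ∈ [9/616, 97/616)
j=3 picked index 2: u0 ∈ [-47/616, 41/616)
j=4 picked index 3: u0 ∈ [-15/616, 73/616)
j=5 picked index 3: u0 ∈ [-71/616, 17/616)
j=6 picked index 5: u0 ∈ [-17/616, 15/154)
j=7 picked index 6: u0 ∈ [1/154, 23/154)
j=8 picked index 6: u0 ∈ [-13/154, 9/154)
j=9 picked index 7: u0 ∈ [-5/154, 3/77)
j=10 picked index 9: u0 ∈ [-4/77, 45/616)
intersection: [9/616, 17/616)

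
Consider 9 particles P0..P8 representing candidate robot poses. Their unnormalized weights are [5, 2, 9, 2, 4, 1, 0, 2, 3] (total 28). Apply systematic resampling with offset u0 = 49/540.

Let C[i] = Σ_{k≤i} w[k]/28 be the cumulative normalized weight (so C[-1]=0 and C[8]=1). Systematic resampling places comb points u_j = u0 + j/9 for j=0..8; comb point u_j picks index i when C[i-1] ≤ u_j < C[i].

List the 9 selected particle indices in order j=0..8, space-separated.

C = [5/28, 1/4, 4/7, 9/14, 11/14, 23/28, 23/28, 25/28, 1]
j=0: u_0=49/540 ∈ [0, 5/28) → index 0
j=1: u_1=109/540 ∈ [5/28, 1/4) → index 1
j=2: u_2=169/540 ∈ [1/4, 4/7) → index 2
j=3: u_3=229/540 ∈ [1/4, 4/7) → index 2
j=4: u_4=289/540 ∈ [1/4, 4/7) → index 2
j=5: u_5=349/540 ∈ [9/14, 11/14) → index 4
j=6: u_6=409/540 ∈ [9/14, 11/14) → index 4
j=7: u_7=469/540 ∈ [23/28, 25/28) → index 7
j=8: u_8=529/540 ∈ [25/28, 1) → index 8

0 1 2 2 2 4 4 7 8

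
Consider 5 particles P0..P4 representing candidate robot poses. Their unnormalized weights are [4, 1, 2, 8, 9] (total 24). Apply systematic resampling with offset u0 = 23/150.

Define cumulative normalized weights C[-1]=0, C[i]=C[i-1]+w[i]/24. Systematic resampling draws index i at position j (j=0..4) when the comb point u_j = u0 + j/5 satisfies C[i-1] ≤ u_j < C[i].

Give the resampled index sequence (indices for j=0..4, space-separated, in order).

0 3 3 4 4

C = [1/6, 5/24, 7/24, 5/8, 1]
j=0: u_0=23/150 ∈ [0, 1/6) → index 0
j=1: u_1=53/150 ∈ [7/24, 5/8) → index 3
j=2: u_2=83/150 ∈ [7/24, 5/8) → index 3
j=3: u_3=113/150 ∈ [5/8, 1) → index 4
j=4: u_4=143/150 ∈ [5/8, 1) → index 4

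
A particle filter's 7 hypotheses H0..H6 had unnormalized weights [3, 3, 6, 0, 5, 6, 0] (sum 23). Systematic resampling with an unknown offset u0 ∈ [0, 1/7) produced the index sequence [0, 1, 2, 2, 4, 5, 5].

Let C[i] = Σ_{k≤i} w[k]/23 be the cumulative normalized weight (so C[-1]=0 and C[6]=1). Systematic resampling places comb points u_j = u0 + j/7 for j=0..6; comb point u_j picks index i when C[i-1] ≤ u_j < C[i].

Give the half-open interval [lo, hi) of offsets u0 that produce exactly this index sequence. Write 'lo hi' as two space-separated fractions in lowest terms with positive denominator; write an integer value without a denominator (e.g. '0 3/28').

4/161 15/161

C = [3/23, 6/23, 12/23, 12/23, 17/23, 1, 1]
j=0 picked index 0: u0 ∈ [0, 3/23)
j=1 picked index 1: u0 ∈ [-2/161, 19/161)
j=2 picked index 2: u0 ∈ [-4/161, 38/161)
j=3 picked index 2: u0 ∈ [-27/161, 15/161)
j=4 picked index 4: u0 ∈ [-8/161, 27/161)
j=5 picked index 5: u0 ∈ [4/161, 2/7)
j=6 picked index 5: u0 ∈ [-19/161, 1/7)
intersection: [4/161, 15/161)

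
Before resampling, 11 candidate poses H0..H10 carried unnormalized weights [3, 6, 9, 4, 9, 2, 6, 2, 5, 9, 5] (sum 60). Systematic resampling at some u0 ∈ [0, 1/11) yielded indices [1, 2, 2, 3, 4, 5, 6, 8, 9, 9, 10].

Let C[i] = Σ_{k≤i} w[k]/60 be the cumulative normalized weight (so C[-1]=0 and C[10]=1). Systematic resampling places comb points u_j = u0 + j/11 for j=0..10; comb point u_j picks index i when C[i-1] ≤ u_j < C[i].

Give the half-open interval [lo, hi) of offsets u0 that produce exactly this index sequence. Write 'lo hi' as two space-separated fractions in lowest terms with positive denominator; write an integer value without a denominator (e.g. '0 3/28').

C = [1/20, 3/20, 3/10, 11/30, 31/60, 11/20, 13/20, 41/60, 23/30, 11/12, 1]
j=0 picked index 1: u0 ∈ [1/20, 3/20)
j=1 picked index 2: u0 ∈ [13/220, 23/110)
j=2 picked index 2: u0 ∈ [-7/220, 13/110)
j=3 picked index 3: u0 ∈ [3/110, 31/330)
j=4 picked index 4: u0 ∈ [1/330, 101/660)
j=5 picked index 5: u0 ∈ [41/660, 21/220)
j=6 picked index 6: u0 ∈ [1/220, 23/220)
j=7 picked index 8: u0 ∈ [31/660, 43/330)
j=8 picked index 9: u0 ∈ [13/330, 25/132)
j=9 picked index 9: u0 ∈ [-17/330, 13/132)
j=10 picked index 10: u0 ∈ [1/132, 1/11)
intersection: [41/660, 1/11)

41/660 1/11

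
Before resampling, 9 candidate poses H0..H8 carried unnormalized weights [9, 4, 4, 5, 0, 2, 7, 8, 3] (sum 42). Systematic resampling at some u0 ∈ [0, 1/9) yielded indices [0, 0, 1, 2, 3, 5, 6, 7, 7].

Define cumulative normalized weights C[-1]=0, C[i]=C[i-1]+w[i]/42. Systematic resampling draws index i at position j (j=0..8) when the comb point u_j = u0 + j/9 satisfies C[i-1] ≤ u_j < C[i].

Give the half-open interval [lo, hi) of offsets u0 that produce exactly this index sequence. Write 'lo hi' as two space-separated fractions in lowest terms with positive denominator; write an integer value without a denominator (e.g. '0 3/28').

C = [3/14, 13/42, 17/42, 11/21, 11/21, 4/7, 31/42, 13/14, 1]
j=0 picked index 0: u0 ∈ [0, 3/14)
j=1 picked index 0: u0 ∈ [-1/9, 13/126)
j=2 picked index 1: u0 ∈ [-1/126, 11/126)
j=3 picked index 2: u0 ∈ [-1/42, 1/14)
j=4 picked index 3: u0 ∈ [-5/126, 5/63)
j=5 picked index 5: u0 ∈ [-2/63, 1/63)
j=6 picked index 6: u0 ∈ [-2/21, 1/14)
j=7 picked index 7: u0 ∈ [-5/126, 19/126)
j=8 picked index 7: u0 ∈ [-19/126, 5/126)
intersection: [0, 1/63)

0 1/63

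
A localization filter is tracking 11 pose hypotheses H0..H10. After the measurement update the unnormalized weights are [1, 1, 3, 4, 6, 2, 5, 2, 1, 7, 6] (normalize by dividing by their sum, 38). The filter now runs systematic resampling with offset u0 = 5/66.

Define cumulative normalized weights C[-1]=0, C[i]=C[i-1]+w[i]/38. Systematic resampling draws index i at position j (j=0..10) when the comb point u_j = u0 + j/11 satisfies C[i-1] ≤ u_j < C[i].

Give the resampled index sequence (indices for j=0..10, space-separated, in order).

C = [1/38, 1/19, 5/38, 9/38, 15/38, 17/38, 11/19, 12/19, 25/38, 16/19, 1]
j=0: u_0=5/66 ∈ [1/19, 5/38) → index 2
j=1: u_1=1/6 ∈ [5/38, 9/38) → index 3
j=2: u_2=17/66 ∈ [9/38, 15/38) → index 4
j=3: u_3=23/66 ∈ [9/38, 15/38) → index 4
j=4: u_4=29/66 ∈ [15/38, 17/38) → index 5
j=5: u_5=35/66 ∈ [17/38, 11/19) → index 6
j=6: u_6=41/66 ∈ [11/19, 12/19) → index 7
j=7: u_7=47/66 ∈ [25/38, 16/19) → index 9
j=8: u_8=53/66 ∈ [25/38, 16/19) → index 9
j=9: u_9=59/66 ∈ [16/19, 1) → index 10
j=10: u_10=65/66 ∈ [16/19, 1) → index 10

2 3 4 4 5 6 7 9 9 10 10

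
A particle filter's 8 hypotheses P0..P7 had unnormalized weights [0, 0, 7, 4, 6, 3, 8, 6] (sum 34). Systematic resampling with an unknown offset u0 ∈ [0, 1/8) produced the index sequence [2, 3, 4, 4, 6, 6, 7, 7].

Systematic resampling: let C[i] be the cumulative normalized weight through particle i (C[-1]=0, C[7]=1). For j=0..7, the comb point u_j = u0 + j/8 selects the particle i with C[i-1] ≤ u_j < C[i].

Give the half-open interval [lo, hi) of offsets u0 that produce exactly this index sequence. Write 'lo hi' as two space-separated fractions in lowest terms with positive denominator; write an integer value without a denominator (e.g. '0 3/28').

C = [0, 0, 7/34, 11/34, 1/2, 10/17, 14/17, 1]
j=0 picked index 2: u0 ∈ [0, 7/34)
j=1 picked index 3: u0 ∈ [11/136, 27/136)
j=2 picked index 4: u0 ∈ [5/68, 1/4)
j=3 picked index 4: u0 ∈ [-7/136, 1/8)
j=4 picked index 6: u0 ∈ [3/34, 11/34)
j=5 picked index 6: u0 ∈ [-5/136, 27/136)
j=6 picked index 7: u0 ∈ [5/68, 1/4)
j=7 picked index 7: u0 ∈ [-7/136, 1/8)
intersection: [3/34, 1/8)

3/34 1/8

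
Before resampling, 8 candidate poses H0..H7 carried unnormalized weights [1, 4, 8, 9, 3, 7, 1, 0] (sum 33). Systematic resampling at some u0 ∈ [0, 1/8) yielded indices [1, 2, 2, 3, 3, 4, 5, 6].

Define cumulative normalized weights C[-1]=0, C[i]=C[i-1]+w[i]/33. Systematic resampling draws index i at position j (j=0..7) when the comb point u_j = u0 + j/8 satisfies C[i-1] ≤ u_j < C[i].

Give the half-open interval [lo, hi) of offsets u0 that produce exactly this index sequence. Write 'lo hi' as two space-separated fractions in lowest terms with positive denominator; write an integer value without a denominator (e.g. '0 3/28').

C = [1/33, 5/33, 13/33, 2/3, 25/33, 32/33, 1, 1]
j=0 picked index 1: u0 ∈ [1/33, 5/33)
j=1 picked index 2: u0 ∈ [7/264, 71/264)
j=2 picked index 2: u0 ∈ [-13/132, 19/132)
j=3 picked index 3: u0 ∈ [5/264, 7/24)
j=4 picked index 3: u0 ∈ [-7/66, 1/6)
j=5 picked index 4: u0 ∈ [1/24, 35/264)
j=6 picked index 5: u0 ∈ [1/132, 29/132)
j=7 picked index 6: u0 ∈ [25/264, 1/8)
intersection: [25/264, 1/8)

25/264 1/8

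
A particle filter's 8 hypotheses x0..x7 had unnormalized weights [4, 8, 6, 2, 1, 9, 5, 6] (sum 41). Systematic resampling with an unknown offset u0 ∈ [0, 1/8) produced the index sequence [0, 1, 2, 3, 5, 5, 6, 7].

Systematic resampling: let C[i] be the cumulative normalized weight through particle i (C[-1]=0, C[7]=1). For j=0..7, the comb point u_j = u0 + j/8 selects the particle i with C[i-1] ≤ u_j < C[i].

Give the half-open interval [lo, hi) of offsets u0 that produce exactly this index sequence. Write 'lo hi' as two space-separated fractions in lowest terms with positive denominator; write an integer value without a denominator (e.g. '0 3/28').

21/328 4/41

C = [4/41, 12/41, 18/41, 20/41, 21/41, 30/41, 35/41, 1]
j=0 picked index 0: u0 ∈ [0, 4/41)
j=1 picked index 1: u0 ∈ [-9/328, 55/328)
j=2 picked index 2: u0 ∈ [7/164, 31/164)
j=3 picked index 3: u0 ∈ [21/328, 37/328)
j=4 picked index 5: u0 ∈ [1/82, 19/82)
j=5 picked index 5: u0 ∈ [-37/328, 35/328)
j=6 picked index 6: u0 ∈ [-3/164, 17/164)
j=7 picked index 7: u0 ∈ [-7/328, 1/8)
intersection: [21/328, 4/41)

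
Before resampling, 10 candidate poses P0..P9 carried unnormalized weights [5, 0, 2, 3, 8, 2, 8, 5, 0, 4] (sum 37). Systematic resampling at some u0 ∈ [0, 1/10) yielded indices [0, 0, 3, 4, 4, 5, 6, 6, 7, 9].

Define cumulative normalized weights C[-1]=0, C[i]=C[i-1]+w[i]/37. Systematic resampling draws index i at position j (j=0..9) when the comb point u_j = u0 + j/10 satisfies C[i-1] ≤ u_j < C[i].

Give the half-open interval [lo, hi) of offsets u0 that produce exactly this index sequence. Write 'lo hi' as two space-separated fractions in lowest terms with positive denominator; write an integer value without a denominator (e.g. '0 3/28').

0 13/370

C = [5/37, 5/37, 7/37, 10/37, 18/37, 20/37, 28/37, 33/37, 33/37, 1]
j=0 picked index 0: u0 ∈ [0, 5/37)
j=1 picked index 0: u0 ∈ [-1/10, 13/370)
j=2 picked index 3: u0 ∈ [-2/185, 13/185)
j=3 picked index 4: u0 ∈ [-11/370, 69/370)
j=4 picked index 4: u0 ∈ [-24/185, 16/185)
j=5 picked index 5: u0 ∈ [-1/74, 3/74)
j=6 picked index 6: u0 ∈ [-11/185, 29/185)
j=7 picked index 6: u0 ∈ [-59/370, 21/370)
j=8 picked index 7: u0 ∈ [-8/185, 17/185)
j=9 picked index 9: u0 ∈ [-3/370, 1/10)
intersection: [0, 13/370)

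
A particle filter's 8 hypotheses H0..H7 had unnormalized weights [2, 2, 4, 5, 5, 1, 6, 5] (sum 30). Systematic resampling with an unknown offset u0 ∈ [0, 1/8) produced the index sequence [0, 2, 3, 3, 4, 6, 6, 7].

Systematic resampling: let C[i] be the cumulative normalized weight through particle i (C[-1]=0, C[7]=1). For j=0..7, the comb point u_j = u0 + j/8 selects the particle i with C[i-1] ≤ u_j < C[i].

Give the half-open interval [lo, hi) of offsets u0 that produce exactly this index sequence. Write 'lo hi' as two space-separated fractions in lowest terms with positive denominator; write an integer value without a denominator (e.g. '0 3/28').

C = [1/15, 2/15, 4/15, 13/30, 3/5, 19/30, 5/6, 1]
j=0 picked index 0: u0 ∈ [0, 1/15)
j=1 picked index 2: u0 ∈ [1/120, 17/120)
j=2 picked index 3: u0 ∈ [1/60, 11/60)
j=3 picked index 3: u0 ∈ [-13/120, 7/120)
j=4 picked index 4: u0 ∈ [-1/15, 1/10)
j=5 picked index 6: u0 ∈ [1/120, 5/24)
j=6 picked index 6: u0 ∈ [-7/60, 1/12)
j=7 picked index 7: u0 ∈ [-1/24, 1/8)
intersection: [1/60, 7/120)

1/60 7/120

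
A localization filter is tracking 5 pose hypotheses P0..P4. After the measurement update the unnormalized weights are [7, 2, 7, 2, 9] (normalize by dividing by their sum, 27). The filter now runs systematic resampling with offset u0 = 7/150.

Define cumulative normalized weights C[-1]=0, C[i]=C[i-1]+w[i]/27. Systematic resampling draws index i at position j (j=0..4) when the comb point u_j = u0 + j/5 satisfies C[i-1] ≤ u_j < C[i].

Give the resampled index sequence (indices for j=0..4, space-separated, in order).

0 0 2 3 4

C = [7/27, 1/3, 16/27, 2/3, 1]
j=0: u_0=7/150 ∈ [0, 7/27) → index 0
j=1: u_1=37/150 ∈ [0, 7/27) → index 0
j=2: u_2=67/150 ∈ [1/3, 16/27) → index 2
j=3: u_3=97/150 ∈ [16/27, 2/3) → index 3
j=4: u_4=127/150 ∈ [2/3, 1) → index 4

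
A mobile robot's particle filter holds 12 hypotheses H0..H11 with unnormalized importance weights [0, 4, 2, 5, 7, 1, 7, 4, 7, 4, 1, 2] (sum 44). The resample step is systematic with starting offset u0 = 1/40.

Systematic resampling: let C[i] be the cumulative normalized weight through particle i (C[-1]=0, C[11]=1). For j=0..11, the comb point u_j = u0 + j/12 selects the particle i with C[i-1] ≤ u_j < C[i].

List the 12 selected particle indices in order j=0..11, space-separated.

C = [0, 1/11, 3/22, 1/4, 9/22, 19/44, 13/22, 15/22, 37/44, 41/44, 21/22, 1]
j=0: u_0=1/40 ∈ [0, 1/11) → index 1
j=1: u_1=13/120 ∈ [1/11, 3/22) → index 2
j=2: u_2=23/120 ∈ [3/22, 1/4) → index 3
j=3: u_3=11/40 ∈ [1/4, 9/22) → index 4
j=4: u_4=43/120 ∈ [1/4, 9/22) → index 4
j=5: u_5=53/120 ∈ [19/44, 13/22) → index 6
j=6: u_6=21/40 ∈ [19/44, 13/22) → index 6
j=7: u_7=73/120 ∈ [13/22, 15/22) → index 7
j=8: u_8=83/120 ∈ [15/22, 37/44) → index 8
j=9: u_9=31/40 ∈ [15/22, 37/44) → index 8
j=10: u_10=103/120 ∈ [37/44, 41/44) → index 9
j=11: u_11=113/120 ∈ [41/44, 21/22) → index 10

1 2 3 4 4 6 6 7 8 8 9 10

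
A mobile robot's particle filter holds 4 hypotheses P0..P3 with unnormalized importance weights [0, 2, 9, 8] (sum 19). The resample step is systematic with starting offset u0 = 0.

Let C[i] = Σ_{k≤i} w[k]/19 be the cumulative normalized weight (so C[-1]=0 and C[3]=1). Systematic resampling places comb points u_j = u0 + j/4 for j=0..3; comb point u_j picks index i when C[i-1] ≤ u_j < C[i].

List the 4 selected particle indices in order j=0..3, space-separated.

C = [0, 2/19, 11/19, 1]
j=0: u_0=0 ∈ [0, 2/19) → index 1
j=1: u_1=1/4 ∈ [2/19, 11/19) → index 2
j=2: u_2=1/2 ∈ [2/19, 11/19) → index 2
j=3: u_3=3/4 ∈ [11/19, 1) → index 3

1 2 2 3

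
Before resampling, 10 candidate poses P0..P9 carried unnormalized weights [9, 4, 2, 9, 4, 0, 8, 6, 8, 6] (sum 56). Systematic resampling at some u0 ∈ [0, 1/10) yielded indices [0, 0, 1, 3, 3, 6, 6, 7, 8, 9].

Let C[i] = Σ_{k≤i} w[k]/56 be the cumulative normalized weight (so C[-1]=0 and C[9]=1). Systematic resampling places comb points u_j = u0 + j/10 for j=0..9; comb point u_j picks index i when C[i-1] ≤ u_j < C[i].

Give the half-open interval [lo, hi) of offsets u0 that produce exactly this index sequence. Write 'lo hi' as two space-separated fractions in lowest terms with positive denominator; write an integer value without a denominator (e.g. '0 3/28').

0 1/35

C = [9/56, 13/56, 15/56, 3/7, 1/2, 1/2, 9/14, 3/4, 25/28, 1]
j=0 picked index 0: u0 ∈ [0, 9/56)
j=1 picked index 0: u0 ∈ [-1/10, 17/280)
j=2 picked index 1: u0 ∈ [-11/280, 9/280)
j=3 picked index 3: u0 ∈ [-9/280, 9/70)
j=4 picked index 3: u0 ∈ [-37/280, 1/35)
j=5 picked index 6: u0 ∈ [0, 1/7)
j=6 picked index 6: u0 ∈ [-1/10, 3/70)
j=7 picked index 7: u0 ∈ [-2/35, 1/20)
j=8 picked index 8: u0 ∈ [-1/20, 13/140)
j=9 picked index 9: u0 ∈ [-1/140, 1/10)
intersection: [0, 1/35)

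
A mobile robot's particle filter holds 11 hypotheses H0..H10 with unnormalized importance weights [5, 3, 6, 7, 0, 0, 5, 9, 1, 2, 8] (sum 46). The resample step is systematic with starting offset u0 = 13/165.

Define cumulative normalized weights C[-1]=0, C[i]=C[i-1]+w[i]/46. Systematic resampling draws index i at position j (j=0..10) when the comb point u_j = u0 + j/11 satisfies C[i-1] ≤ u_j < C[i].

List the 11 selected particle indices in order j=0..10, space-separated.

C = [5/46, 4/23, 7/23, 21/46, 21/46, 21/46, 13/23, 35/46, 18/23, 19/23, 1]
j=0: u_0=13/165 ∈ [0, 5/46) → index 0
j=1: u_1=28/165 ∈ [5/46, 4/23) → index 1
j=2: u_2=43/165 ∈ [4/23, 7/23) → index 2
j=3: u_3=58/165 ∈ [7/23, 21/46) → index 3
j=4: u_4=73/165 ∈ [7/23, 21/46) → index 3
j=5: u_5=8/15 ∈ [21/46, 13/23) → index 6
j=6: u_6=103/165 ∈ [13/23, 35/46) → index 7
j=7: u_7=118/165 ∈ [13/23, 35/46) → index 7
j=8: u_8=133/165 ∈ [18/23, 19/23) → index 9
j=9: u_9=148/165 ∈ [19/23, 1) → index 10
j=10: u_10=163/165 ∈ [19/23, 1) → index 10

0 1 2 3 3 6 7 7 9 10 10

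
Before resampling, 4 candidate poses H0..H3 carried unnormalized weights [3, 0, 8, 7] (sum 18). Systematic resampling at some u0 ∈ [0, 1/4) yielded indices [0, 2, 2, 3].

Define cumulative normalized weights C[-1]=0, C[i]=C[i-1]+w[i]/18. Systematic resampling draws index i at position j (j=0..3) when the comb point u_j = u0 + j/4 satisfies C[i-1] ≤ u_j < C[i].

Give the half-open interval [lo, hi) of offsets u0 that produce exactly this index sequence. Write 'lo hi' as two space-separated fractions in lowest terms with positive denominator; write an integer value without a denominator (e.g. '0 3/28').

0 1/9

C = [1/6, 1/6, 11/18, 1]
j=0 picked index 0: u0 ∈ [0, 1/6)
j=1 picked index 2: u0 ∈ [-1/12, 13/36)
j=2 picked index 2: u0 ∈ [-1/3, 1/9)
j=3 picked index 3: u0 ∈ [-5/36, 1/4)
intersection: [0, 1/9)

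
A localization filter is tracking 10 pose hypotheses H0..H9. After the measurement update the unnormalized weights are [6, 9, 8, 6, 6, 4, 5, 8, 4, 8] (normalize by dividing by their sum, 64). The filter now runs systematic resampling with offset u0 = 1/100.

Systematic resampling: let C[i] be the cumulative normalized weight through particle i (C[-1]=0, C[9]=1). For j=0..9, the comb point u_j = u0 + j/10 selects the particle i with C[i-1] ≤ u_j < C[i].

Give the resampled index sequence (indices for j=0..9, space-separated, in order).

0 1 1 2 3 4 6 7 7 9

C = [3/32, 15/64, 23/64, 29/64, 35/64, 39/64, 11/16, 13/16, 7/8, 1]
j=0: u_0=1/100 ∈ [0, 3/32) → index 0
j=1: u_1=11/100 ∈ [3/32, 15/64) → index 1
j=2: u_2=21/100 ∈ [3/32, 15/64) → index 1
j=3: u_3=31/100 ∈ [15/64, 23/64) → index 2
j=4: u_4=41/100 ∈ [23/64, 29/64) → index 3
j=5: u_5=51/100 ∈ [29/64, 35/64) → index 4
j=6: u_6=61/100 ∈ [39/64, 11/16) → index 6
j=7: u_7=71/100 ∈ [11/16, 13/16) → index 7
j=8: u_8=81/100 ∈ [11/16, 13/16) → index 7
j=9: u_9=91/100 ∈ [7/8, 1) → index 9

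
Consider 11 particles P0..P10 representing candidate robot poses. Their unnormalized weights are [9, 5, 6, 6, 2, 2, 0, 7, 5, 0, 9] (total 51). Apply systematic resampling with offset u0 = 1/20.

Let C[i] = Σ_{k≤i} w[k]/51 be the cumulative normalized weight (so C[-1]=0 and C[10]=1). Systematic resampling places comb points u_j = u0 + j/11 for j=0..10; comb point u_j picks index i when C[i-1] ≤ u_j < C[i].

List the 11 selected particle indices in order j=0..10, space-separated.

C = [3/17, 14/51, 20/51, 26/51, 28/51, 10/17, 10/17, 37/51, 14/17, 14/17, 1]
j=0: u_0=1/20 ∈ [0, 3/17) → index 0
j=1: u_1=31/220 ∈ [0, 3/17) → index 0
j=2: u_2=51/220 ∈ [3/17, 14/51) → index 1
j=3: u_3=71/220 ∈ [14/51, 20/51) → index 2
j=4: u_4=91/220 ∈ [20/51, 26/51) → index 3
j=5: u_5=111/220 ∈ [20/51, 26/51) → index 3
j=6: u_6=131/220 ∈ [10/17, 37/51) → index 7
j=7: u_7=151/220 ∈ [10/17, 37/51) → index 7
j=8: u_8=171/220 ∈ [37/51, 14/17) → index 8
j=9: u_9=191/220 ∈ [14/17, 1) → index 10
j=10: u_10=211/220 ∈ [14/17, 1) → index 10

0 0 1 2 3 3 7 7 8 10 10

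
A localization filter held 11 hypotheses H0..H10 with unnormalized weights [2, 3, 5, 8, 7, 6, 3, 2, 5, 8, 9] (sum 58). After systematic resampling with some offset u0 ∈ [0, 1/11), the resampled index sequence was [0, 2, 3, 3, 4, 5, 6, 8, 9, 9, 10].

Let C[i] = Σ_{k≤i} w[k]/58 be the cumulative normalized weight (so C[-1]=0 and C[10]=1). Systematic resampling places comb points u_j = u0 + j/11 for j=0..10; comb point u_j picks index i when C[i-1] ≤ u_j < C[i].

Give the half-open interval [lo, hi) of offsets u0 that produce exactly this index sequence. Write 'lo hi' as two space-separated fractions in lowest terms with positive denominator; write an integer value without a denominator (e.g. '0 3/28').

C = [1/29, 5/58, 5/29, 9/29, 25/58, 31/58, 17/29, 18/29, 41/58, 49/58, 1]
j=0 picked index 0: u0 ∈ [0, 1/29)
j=1 picked index 2: u0 ∈ [-3/638, 26/319)
j=2 picked index 3: u0 ∈ [-3/319, 41/319)
j=3 picked index 3: u0 ∈ [-32/319, 12/319)
j=4 picked index 4: u0 ∈ [-17/319, 43/638)
j=5 picked index 5: u0 ∈ [-15/638, 51/638)
j=6 picked index 6: u0 ∈ [-7/638, 13/319)
j=7 picked index 8: u0 ∈ [-5/319, 45/638)
j=8 picked index 9: u0 ∈ [-13/638, 75/638)
j=9 picked index 9: u0 ∈ [-71/638, 17/638)
j=10 picked index 10: u0 ∈ [-41/638, 1/11)
intersection: [0, 17/638)

0 17/638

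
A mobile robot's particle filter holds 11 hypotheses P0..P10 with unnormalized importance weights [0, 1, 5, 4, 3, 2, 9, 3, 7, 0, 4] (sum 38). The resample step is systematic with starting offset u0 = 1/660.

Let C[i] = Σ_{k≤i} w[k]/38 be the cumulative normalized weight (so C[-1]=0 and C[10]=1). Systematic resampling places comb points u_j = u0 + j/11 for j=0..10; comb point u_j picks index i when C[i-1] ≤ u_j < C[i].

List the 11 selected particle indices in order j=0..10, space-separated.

C = [0, 1/38, 3/19, 5/19, 13/38, 15/38, 12/19, 27/38, 17/19, 17/19, 1]
j=0: u_0=1/660 ∈ [0, 1/38) → index 1
j=1: u_1=61/660 ∈ [1/38, 3/19) → index 2
j=2: u_2=11/60 ∈ [3/19, 5/19) → index 3
j=3: u_3=181/660 ∈ [5/19, 13/38) → index 4
j=4: u_4=241/660 ∈ [13/38, 15/38) → index 5
j=5: u_5=301/660 ∈ [15/38, 12/19) → index 6
j=6: u_6=361/660 ∈ [15/38, 12/19) → index 6
j=7: u_7=421/660 ∈ [12/19, 27/38) → index 7
j=8: u_8=481/660 ∈ [27/38, 17/19) → index 8
j=9: u_9=541/660 ∈ [27/38, 17/19) → index 8
j=10: u_10=601/660 ∈ [17/19, 1) → index 10

1 2 3 4 5 6 6 7 8 8 10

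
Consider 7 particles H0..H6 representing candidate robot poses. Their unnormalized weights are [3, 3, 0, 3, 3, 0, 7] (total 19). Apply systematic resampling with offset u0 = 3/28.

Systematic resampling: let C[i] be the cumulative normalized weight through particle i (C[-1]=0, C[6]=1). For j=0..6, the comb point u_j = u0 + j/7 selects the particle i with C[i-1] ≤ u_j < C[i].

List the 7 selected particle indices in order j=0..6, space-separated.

0 1 3 4 6 6 6

C = [3/19, 6/19, 6/19, 9/19, 12/19, 12/19, 1]
j=0: u_0=3/28 ∈ [0, 3/19) → index 0
j=1: u_1=1/4 ∈ [3/19, 6/19) → index 1
j=2: u_2=11/28 ∈ [6/19, 9/19) → index 3
j=3: u_3=15/28 ∈ [9/19, 12/19) → index 4
j=4: u_4=19/28 ∈ [12/19, 1) → index 6
j=5: u_5=23/28 ∈ [12/19, 1) → index 6
j=6: u_6=27/28 ∈ [12/19, 1) → index 6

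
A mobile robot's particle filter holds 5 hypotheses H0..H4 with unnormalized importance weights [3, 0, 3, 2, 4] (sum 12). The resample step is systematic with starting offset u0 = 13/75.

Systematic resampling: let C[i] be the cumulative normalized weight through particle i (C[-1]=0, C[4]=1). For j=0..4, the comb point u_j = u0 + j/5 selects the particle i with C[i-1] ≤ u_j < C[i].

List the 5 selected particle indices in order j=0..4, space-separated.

0 2 3 4 4

C = [1/4, 1/4, 1/2, 2/3, 1]
j=0: u_0=13/75 ∈ [0, 1/4) → index 0
j=1: u_1=28/75 ∈ [1/4, 1/2) → index 2
j=2: u_2=43/75 ∈ [1/2, 2/3) → index 3
j=3: u_3=58/75 ∈ [2/3, 1) → index 4
j=4: u_4=73/75 ∈ [2/3, 1) → index 4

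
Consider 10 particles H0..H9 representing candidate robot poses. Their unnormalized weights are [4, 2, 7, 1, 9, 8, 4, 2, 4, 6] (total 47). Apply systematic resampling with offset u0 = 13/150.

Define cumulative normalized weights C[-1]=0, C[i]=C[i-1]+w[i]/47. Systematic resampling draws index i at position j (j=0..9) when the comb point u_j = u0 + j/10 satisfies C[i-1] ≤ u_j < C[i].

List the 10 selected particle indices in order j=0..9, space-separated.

C = [4/47, 6/47, 13/47, 14/47, 23/47, 31/47, 35/47, 37/47, 41/47, 1]
j=0: u_0=13/150 ∈ [4/47, 6/47) → index 1
j=1: u_1=14/75 ∈ [6/47, 13/47) → index 2
j=2: u_2=43/150 ∈ [13/47, 14/47) → index 3
j=3: u_3=29/75 ∈ [14/47, 23/47) → index 4
j=4: u_4=73/150 ∈ [14/47, 23/47) → index 4
j=5: u_5=44/75 ∈ [23/47, 31/47) → index 5
j=6: u_6=103/150 ∈ [31/47, 35/47) → index 6
j=7: u_7=59/75 ∈ [35/47, 37/47) → index 7
j=8: u_8=133/150 ∈ [41/47, 1) → index 9
j=9: u_9=74/75 ∈ [41/47, 1) → index 9

1 2 3 4 4 5 6 7 9 9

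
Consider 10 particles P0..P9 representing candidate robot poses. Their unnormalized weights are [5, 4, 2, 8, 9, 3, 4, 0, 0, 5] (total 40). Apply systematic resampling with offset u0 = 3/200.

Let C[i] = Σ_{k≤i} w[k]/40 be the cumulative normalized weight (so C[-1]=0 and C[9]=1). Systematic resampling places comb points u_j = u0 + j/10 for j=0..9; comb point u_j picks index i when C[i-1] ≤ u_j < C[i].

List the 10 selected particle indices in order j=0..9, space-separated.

C = [1/8, 9/40, 11/40, 19/40, 7/10, 31/40, 7/8, 7/8, 7/8, 1]
j=0: u_0=3/200 ∈ [0, 1/8) → index 0
j=1: u_1=23/200 ∈ [0, 1/8) → index 0
j=2: u_2=43/200 ∈ [1/8, 9/40) → index 1
j=3: u_3=63/200 ∈ [11/40, 19/40) → index 3
j=4: u_4=83/200 ∈ [11/40, 19/40) → index 3
j=5: u_5=103/200 ∈ [19/40, 7/10) → index 4
j=6: u_6=123/200 ∈ [19/40, 7/10) → index 4
j=7: u_7=143/200 ∈ [7/10, 31/40) → index 5
j=8: u_8=163/200 ∈ [31/40, 7/8) → index 6
j=9: u_9=183/200 ∈ [7/8, 1) → index 9

0 0 1 3 3 4 4 5 6 9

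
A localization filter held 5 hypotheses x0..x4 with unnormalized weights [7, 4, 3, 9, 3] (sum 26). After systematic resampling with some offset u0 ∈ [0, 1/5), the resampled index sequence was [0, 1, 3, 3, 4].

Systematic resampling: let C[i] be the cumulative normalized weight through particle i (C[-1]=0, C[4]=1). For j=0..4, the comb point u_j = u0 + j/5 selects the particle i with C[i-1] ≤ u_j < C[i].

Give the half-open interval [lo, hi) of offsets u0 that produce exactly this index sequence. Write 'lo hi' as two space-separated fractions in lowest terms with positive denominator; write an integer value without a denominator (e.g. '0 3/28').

9/65 1/5

C = [7/26, 11/26, 7/13, 23/26, 1]
j=0 picked index 0: u0 ∈ [0, 7/26)
j=1 picked index 1: u0 ∈ [9/130, 29/130)
j=2 picked index 3: u0 ∈ [9/65, 63/130)
j=3 picked index 3: u0 ∈ [-4/65, 37/130)
j=4 picked index 4: u0 ∈ [11/130, 1/5)
intersection: [9/65, 1/5)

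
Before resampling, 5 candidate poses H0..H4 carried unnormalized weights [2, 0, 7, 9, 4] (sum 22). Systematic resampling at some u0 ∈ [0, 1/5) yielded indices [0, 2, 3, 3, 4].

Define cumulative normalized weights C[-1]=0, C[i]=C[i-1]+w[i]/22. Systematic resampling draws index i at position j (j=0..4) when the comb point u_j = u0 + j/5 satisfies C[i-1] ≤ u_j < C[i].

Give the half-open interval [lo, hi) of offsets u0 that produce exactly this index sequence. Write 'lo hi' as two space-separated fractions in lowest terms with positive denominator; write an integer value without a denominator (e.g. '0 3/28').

1/55 1/11

C = [1/11, 1/11, 9/22, 9/11, 1]
j=0 picked index 0: u0 ∈ [0, 1/11)
j=1 picked index 2: u0 ∈ [-6/55, 23/110)
j=2 picked index 3: u0 ∈ [1/110, 23/55)
j=3 picked index 3: u0 ∈ [-21/110, 12/55)
j=4 picked index 4: u0 ∈ [1/55, 1/5)
intersection: [1/55, 1/11)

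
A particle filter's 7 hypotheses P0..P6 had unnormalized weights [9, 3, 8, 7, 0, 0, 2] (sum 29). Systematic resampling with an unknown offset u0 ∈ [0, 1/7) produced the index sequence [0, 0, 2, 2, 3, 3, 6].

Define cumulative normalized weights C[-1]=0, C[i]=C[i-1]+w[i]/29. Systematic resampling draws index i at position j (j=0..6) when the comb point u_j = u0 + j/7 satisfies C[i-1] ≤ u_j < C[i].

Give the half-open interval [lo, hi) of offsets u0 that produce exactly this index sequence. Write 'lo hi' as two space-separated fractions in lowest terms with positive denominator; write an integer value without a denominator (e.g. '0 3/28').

26/203 1/7

C = [9/29, 12/29, 20/29, 27/29, 27/29, 27/29, 1]
j=0 picked index 0: u0 ∈ [0, 9/29)
j=1 picked index 0: u0 ∈ [-1/7, 34/203)
j=2 picked index 2: u0 ∈ [26/203, 82/203)
j=3 picked index 2: u0 ∈ [-3/203, 53/203)
j=4 picked index 3: u0 ∈ [24/203, 73/203)
j=5 picked index 3: u0 ∈ [-5/203, 44/203)
j=6 picked index 6: u0 ∈ [15/203, 1/7)
intersection: [26/203, 1/7)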